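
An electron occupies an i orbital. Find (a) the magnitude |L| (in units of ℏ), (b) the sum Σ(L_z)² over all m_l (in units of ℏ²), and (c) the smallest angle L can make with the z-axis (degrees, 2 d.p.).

|L| = √42 ℏ ≈ 6.481ℏ; Σ(L_z)² = 182 ℏ²; θ_min ≈ 22.21°

For an i orbital, l = 6.
|L| = ℏ√(6·7) = √42 ℏ ≈ 6.481ℏ.
Σ m_l² = 182, so Σ(L_z)² = 182 ℏ².
cos θ_min = 6/√42, so θ_min ≈ 22.21°.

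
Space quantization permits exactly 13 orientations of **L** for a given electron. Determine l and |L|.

l = 6, |L| = √42 ℏ ≈ 6.481ℏ

2l + 1 = 13 ⇒ l = 6.
Then |L| = √(l(l+1)) ℏ = √42 ℏ.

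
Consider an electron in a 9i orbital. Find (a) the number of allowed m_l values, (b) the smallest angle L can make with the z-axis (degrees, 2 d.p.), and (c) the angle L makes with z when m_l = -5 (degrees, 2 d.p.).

13 values; θ_min ≈ 22.21°; θ(m_l=-5) ≈ 140.49°

For 9i, l = 6.
There are 2l+1 = 13 values of m_l.
cos θ_min = 6/√42, so θ_min ≈ 22.21°.
For m_l = -5: cos θ = -5/√42, θ ≈ 140.49°.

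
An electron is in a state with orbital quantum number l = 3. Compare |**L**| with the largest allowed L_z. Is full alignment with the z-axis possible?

|L| = 2√3 ℏ ≈ 3.4641ℏ, while L_z,max = lℏ = 3ℏ.
Since |L| > L_z,max, the vector can never point exactly along z; the closest it comes is θ_min = arccos(3/√12) ≈ 30.0°.

No: L_z,max = 3ℏ < |L| = 2√3 ℏ ≈ 3.464ℏ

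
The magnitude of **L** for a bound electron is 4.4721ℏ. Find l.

Since |L|² = l(l+1)ℏ², l(l+1) = 20.
l² + l − 20 = 0 ⇒ l = 4.

l = 4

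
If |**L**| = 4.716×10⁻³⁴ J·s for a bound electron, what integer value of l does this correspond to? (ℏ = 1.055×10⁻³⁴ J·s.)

l = 4

Dividing by ℏ: |L|/ℏ ≈ 4.470.
(|L|/ℏ)² = l(l+1) ≈ 19.98 ⇒ l = 4.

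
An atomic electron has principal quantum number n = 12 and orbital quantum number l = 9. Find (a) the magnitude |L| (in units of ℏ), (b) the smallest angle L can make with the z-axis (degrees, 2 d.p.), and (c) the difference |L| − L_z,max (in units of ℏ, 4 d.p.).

|L| = 3√10 ℏ ≈ 9.487ℏ; θ_min ≈ 18.43°; |L|−L_z,max ≈ 0.4868ℏ

|L| = ℏ√(9·10) = 3√10 ℏ ≈ 9.487ℏ.
cos θ_min = 9/√90, so θ_min ≈ 18.43°.
|L| − L_z,max = (3√10 − 9)ℏ ≈ 0.4868ℏ.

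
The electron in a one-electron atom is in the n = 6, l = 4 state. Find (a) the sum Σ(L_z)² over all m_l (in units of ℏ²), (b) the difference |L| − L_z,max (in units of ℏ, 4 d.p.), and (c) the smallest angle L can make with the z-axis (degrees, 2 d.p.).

Σ m_l² = 60, so Σ(L_z)² = 60 ℏ².
|L| − L_z,max = (2√5 − 4)ℏ ≈ 0.4721ℏ.
cos θ_min = 4/√20, so θ_min ≈ 26.57°.

Σ(L_z)² = 60 ℏ²; |L|−L_z,max ≈ 0.4721ℏ; θ_min ≈ 26.57°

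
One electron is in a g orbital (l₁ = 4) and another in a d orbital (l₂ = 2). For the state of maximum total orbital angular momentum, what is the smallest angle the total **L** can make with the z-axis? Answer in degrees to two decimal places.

By the triangle rule, |l₁ − l₂| ≤ L ≤ l₁ + l₂.
Allowed values: L = 2, 3, 4, 5, 6.
The maximum is L = 6, with |L_tot| = ℏ√(6·7) = √42 ℏ.
The minimum angle with z is arccos(6/√42) ≈ 22.21°.

θ_min ≈ 22.21°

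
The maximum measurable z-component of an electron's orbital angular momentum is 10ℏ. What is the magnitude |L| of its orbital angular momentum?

The maximum L_z equals lℏ, giving l = 10.
Then |L| = ℏ√(10·11) = √110 ℏ.

|L| = √110 ℏ ≈ 10.488ℏ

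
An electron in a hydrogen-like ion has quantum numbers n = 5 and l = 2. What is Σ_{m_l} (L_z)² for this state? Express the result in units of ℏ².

m_l runs from −2 to 2, i.e. {-2, -1, 0, 1, 2}.
Σ m_l² = l(l+1)(2l+1)/3 = 2·3·5/3 = 10.

Σ(L_z)² = 10 ℏ²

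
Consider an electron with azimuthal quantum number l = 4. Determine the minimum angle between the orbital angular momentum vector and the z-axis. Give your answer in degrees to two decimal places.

|L| = ℏ√(l(l+1)) = 2√5 ℏ.
The smallest angle corresponds to the largest L_z, i.e. m_l = l = 4, giving L_z = 4ℏ.
cos θ_min = 4/√20, so θ_min ≈ 26.57°.

θ_min ≈ 26.57°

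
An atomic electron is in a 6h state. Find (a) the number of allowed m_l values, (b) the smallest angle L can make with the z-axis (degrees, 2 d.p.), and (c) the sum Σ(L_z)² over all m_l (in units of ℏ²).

11 values; θ_min ≈ 24.09°; Σ(L_z)² = 110 ℏ²

6h means n = 6, l = 5.
There are 2l+1 = 11 values of m_l.
cos θ_min = 5/√30, so θ_min ≈ 24.09°.
Σ m_l² = 110, so Σ(L_z)² = 110 ℏ².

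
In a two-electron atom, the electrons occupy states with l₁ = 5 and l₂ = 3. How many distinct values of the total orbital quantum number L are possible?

By the triangle rule, |l₁ − l₂| ≤ L ≤ l₁ + l₂.
So L can be 2, 3, 4, 5, 6, 7, 8.
That is 7 values.

7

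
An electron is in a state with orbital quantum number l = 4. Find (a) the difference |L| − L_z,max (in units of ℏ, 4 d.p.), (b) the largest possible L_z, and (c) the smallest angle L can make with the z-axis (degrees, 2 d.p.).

|L| − L_z,max = (2√5 − 4)ℏ ≈ 0.4721ℏ.
L_z,max = lℏ = 4ℏ.
cos θ_min = 4/√20, so θ_min ≈ 26.57°.

|L|−L_z,max ≈ 0.4721ℏ; L_z,max = 4ℏ; θ_min ≈ 26.57°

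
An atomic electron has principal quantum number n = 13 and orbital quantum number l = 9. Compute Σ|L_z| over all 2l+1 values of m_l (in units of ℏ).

m_l ∈ {-9, -8, -7, -6, -5, -4, -3, -2, -1, 0, 1, 2, 3, 4, 5, 6, 7, 8, 9}.
Σ|m_l| = 2(1+2+…+9) = 90.

Σ|L_z| = 90 ℏ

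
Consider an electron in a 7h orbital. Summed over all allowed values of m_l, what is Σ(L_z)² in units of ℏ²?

The 7h subshell has l = 5.
m_l ∈ {-5, -4, -3, -2, -1, 0, 1, 2, 3, 4, 5}.
Summing m² from −5 to 5: Σ m_l² = 110.

Σ(L_z)² = 110 ℏ²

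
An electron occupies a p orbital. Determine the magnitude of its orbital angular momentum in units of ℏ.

A p state has l = 1.
|L| = ℏ√(l(l+1)) = ℏ√(1·2) = √2 ℏ

|L| = √2 ℏ ≈ 1.414ℏ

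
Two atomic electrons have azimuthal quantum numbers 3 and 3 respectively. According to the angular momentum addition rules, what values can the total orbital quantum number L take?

By the triangle rule, |l₁ − l₂| ≤ L ≤ l₁ + l₂.
L ∈ {0, 1, 2, 3, 4, 5, 6}.

L = 0, 1, 2, 3, 4, 5, 6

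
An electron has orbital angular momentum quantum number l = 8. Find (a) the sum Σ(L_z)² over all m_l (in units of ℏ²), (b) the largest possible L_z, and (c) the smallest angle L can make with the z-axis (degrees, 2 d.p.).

Σ m_l² = 408, so Σ(L_z)² = 408 ℏ².
L_z,max = lℏ = 8ℏ.
cos θ_min = 8/√72, so θ_min ≈ 19.47°.

Σ(L_z)² = 408 ℏ²; L_z,max = 8ℏ; θ_min ≈ 19.47°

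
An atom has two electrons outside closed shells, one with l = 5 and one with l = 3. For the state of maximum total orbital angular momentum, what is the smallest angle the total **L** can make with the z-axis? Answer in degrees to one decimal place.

Angular momentum addition gives L = |l₁ − l₂|, …, l₁ + l₂.
So L can be 2, 3, 4, 5, 6, 7, 8.
The maximum is L = 8, with |L_tot| = ℏ√(8·9) = 6√2 ℏ.
The minimum angle with z is arccos(8/√72) ≈ 19.5°.

θ_min ≈ 19.5°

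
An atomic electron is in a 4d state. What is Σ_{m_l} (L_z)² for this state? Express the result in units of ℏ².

The 4d subshell has l = 2.
m_l runs from −2 to 2, i.e. {-2, -1, 0, 1, 2}.
Σ m_l² = 2·(1 + 4) = 10.

Σ(L_z)² = 10 ℏ²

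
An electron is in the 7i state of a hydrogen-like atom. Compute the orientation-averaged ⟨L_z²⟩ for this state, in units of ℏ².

The 7i subshell has l = 6.
The allowed m_l values are -6, -5, -4, -3, -2, -1, 0, 1, 2, 3, 4, 5, 6.
⟨L_z²⟩ = ℏ²·(Σ m_l²)/(2l+1) = ℏ²·182/13 = 14ℏ².

⟨L_z²⟩ = 14 ℏ²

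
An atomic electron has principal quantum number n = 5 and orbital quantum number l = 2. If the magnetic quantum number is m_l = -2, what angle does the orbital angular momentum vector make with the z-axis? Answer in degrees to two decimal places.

|L| = √(l(l+1)) ℏ = √6 ℏ.
L_z = m_l ℏ = −2ℏ.
cos θ = L_z/|L| = -2/√6, so θ ≈ 144.74°.

θ ≈ 144.74°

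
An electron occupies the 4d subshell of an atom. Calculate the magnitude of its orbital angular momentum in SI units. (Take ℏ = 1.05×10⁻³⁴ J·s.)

4d means n = 4, l = 2.
|L| = ℏ√(l(l+1)) = ℏ√(2·3) = √6 ℏ
Numerically, |L| = 2.449 × (1.05×10⁻³⁴ J·s) = 2.57×10⁻³⁴ J·s.

|L| = 2.57×10⁻³⁴ J·s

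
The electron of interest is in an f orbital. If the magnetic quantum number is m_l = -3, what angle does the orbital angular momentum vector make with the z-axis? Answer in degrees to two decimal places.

The letter f corresponds to l = 3.
|L| = √(l(l+1)) ℏ = 2√3 ℏ.
L_z = m_l ℏ = −3ℏ.
cos θ = L_z/|L| = -3/√12, so θ ≈ 150.00°.

θ ≈ 150.00°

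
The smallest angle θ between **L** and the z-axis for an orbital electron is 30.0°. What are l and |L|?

cos²θ_min = l/(l+1) = 0.7500.
Thus l = 0.7500/(1 − 0.7500) ≈ 3.
Then |L| = ℏ√(3·4) = 2√3 ℏ.

l = 3, |L| = 2√3 ℏ ≈ 3.464ℏ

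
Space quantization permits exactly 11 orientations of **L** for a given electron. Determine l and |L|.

2l + 1 = 11 ⇒ l = 5.
Then |L| = √(l(l+1)) ℏ = √30 ℏ.

l = 5, |L| = √30 ℏ ≈ 5.477ℏ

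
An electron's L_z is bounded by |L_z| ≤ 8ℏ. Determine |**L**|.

|L| = 6√2 ℏ ≈ 8.485ℏ

L_z,max = lℏ, so l = 8.
|L| = √(l(l+1)) ℏ = 6√2 ℏ.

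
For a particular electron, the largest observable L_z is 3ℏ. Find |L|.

|L| = 2√3 ℏ ≈ 3.464ℏ

The maximum L_z equals lℏ, giving l = 3.
Then |L| = ℏ√(3·4) = 2√3 ℏ.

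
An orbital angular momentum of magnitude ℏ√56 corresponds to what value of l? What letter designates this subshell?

|L| = ℏ√(l(l+1)), so l(l+1) = 56.
The positive root is l = 7.

l = 7 (k orbital)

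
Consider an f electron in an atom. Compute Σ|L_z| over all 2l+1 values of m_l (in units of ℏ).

Σ|L_z| = 12 ℏ

For an f orbital, l = 3.
m_l runs from −3 to 3, i.e. {-3, -2, -1, 0, 1, 2, 3}.
Σ|m_l| = 2(1+2+…+3) = 12.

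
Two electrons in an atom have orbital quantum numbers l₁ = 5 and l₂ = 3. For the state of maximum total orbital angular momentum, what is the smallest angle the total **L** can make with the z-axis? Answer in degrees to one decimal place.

θ_min ≈ 19.5°

L runs from |5 − 3| = 2 to 5 + 3 = 8.
L ∈ {2, 3, 4, 5, 6, 7, 8}.
The maximum is L = 8, with |L_tot| = ℏ√(8·9) = 6√2 ℏ.
The minimum angle with z is arccos(8/√72) ≈ 19.5°.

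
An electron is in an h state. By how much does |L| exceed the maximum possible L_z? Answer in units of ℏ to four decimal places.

The letter h corresponds to l = 5.
|L| = √30 ℏ ≈ 5.4772ℏ, while L_z,max = lℏ = 5ℏ.
The difference is (√30 − 5)ℏ ≈ 0.4772ℏ.

|L| − L_z,max ≈ 0.4772ℏ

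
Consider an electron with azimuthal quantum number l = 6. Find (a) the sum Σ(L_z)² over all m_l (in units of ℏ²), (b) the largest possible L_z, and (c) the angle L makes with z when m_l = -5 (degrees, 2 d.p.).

Σ m_l² = 182, so Σ(L_z)² = 182 ℏ².
L_z,max = lℏ = 6ℏ.
For m_l = -5: cos θ = -5/√42, θ ≈ 140.49°.

Σ(L_z)² = 182 ℏ²; L_z,max = 6ℏ; θ(m_l=-5) ≈ 140.49°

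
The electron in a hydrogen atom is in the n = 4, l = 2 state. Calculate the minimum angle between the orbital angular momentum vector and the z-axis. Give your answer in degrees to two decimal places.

θ_min ≈ 35.26°

|L| = ℏ√(l(l+1)) = √6 ℏ.
The smallest angle corresponds to the largest L_z, i.e. m_l = l = 2, giving L_z = 2ℏ.
cos θ_min = 2/√6, so θ_min ≈ 35.26°.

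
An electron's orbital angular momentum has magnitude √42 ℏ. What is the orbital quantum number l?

l = 6

|L| = ℏ√(l(l+1)), so l(l+1) = 42.
l² + l − 42 = 0 ⇒ l = 6.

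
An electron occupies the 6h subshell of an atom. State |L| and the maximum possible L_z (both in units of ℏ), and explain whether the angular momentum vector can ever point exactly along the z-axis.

No: L_z,max = 5ℏ < |L| = √30 ℏ ≈ 5.477ℏ

The 6h subshell has l = 5.
|L| = √30 ℏ ≈ 5.4772ℏ, while L_z,max = lℏ = 5ℏ.
Since |L| > L_z,max, the vector can never point exactly along z; the closest it comes is θ_min = arccos(5/√30) ≈ 24.1°.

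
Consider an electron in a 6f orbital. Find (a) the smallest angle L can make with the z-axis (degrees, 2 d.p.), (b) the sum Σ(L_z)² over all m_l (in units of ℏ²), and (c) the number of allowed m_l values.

6f means n = 6, l = 3.
cos θ_min = 3/√12, so θ_min ≈ 30.00°.
Σ m_l² = 28, so Σ(L_z)² = 28 ℏ².
There are 2l+1 = 7 values of m_l.

θ_min ≈ 30.00°; Σ(L_z)² = 28 ℏ²; 7 values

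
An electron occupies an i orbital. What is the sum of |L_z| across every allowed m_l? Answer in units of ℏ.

Σ|L_z| = 42 ℏ

The letter i corresponds to l = 6.
m_l ∈ {-6, -5, -4, -3, -2, -1, 0, 1, 2, 3, 4, 5, 6}.
Σ|m_l| = l(l+1) = 42.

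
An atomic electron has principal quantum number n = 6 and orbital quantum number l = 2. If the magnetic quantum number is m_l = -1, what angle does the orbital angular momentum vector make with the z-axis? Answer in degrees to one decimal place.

θ ≈ 114.1°

|L| = ℏ√(l(l+1)) = √6 ℏ.
L_z = m_l ℏ = −1ℏ.
cos θ = L_z/|L| = -1/√6, so θ ≈ 114.1°.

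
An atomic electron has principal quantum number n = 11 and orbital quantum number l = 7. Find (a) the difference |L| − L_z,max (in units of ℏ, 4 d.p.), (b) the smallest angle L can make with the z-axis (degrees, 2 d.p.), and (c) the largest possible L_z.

|L|−L_z,max ≈ 0.4833ℏ; θ_min ≈ 20.70°; L_z,max = 7ℏ

|L| − L_z,max = (2√14 − 7)ℏ ≈ 0.4833ℏ.
cos θ_min = 7/√56, so θ_min ≈ 20.70°.
L_z,max = lℏ = 7ℏ.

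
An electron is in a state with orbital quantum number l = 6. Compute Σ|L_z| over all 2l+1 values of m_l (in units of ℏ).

Σ|L_z| = 42 ℏ

The allowed m_l values are -6, -5, -4, -3, -2, -1, 0, 1, 2, 3, 4, 5, 6.
Σ|m_l| = 2·6(6+1)/2 = 42.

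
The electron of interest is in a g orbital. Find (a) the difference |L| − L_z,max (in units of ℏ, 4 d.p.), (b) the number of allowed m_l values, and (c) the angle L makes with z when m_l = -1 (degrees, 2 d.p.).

|L|−L_z,max ≈ 0.4721ℏ; 9 values; θ(m_l=-1) ≈ 102.92°

A g state has l = 4.
|L| − L_z,max = (2√5 − 4)ℏ ≈ 0.4721ℏ.
There are 2l+1 = 9 values of m_l.
For m_l = -1: cos θ = -1/√20, θ ≈ 102.92°.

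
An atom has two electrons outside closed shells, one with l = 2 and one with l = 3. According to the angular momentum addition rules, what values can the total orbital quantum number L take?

By the triangle rule, |l₁ − l₂| ≤ L ≤ l₁ + l₂.
So L can be 1, 2, 3, 4, 5.

L = 1, 2, 3, 4, 5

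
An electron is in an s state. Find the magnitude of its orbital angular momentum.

|L| = 0

For an s orbital, l = 0.
|L| = ℏ√(l(l+1)) = ℏ√0 = 0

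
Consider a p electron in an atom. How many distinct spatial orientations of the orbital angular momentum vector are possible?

A p state has l = 1.
The number of m_l values is 2l + 1 = 2·1 + 1 = 3.

3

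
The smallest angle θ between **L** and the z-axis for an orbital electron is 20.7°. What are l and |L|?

cos θ_min = l/√(l(l+1)) = √(l/(l+1)), so l/(l+1) = cos²(20.7°) = 0.8751.
Thus l = 0.8751/(1 − 0.8751) ≈ 7.
Then |L| = ℏ√(7·8) = 2√14 ℏ.

l = 7, |L| = 2√14 ℏ ≈ 7.483ℏ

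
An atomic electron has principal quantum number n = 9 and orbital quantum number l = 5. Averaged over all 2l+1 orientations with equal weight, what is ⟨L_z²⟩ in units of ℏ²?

⟨L_z²⟩ = 10 ℏ²

m_l ∈ {-5, -4, -3, -2, -1, 0, 1, 2, 3, 4, 5}.
⟨L_z²⟩ = ℏ²·(Σ m_l²)/(2l+1) = ℏ²·110/11 = 10ℏ².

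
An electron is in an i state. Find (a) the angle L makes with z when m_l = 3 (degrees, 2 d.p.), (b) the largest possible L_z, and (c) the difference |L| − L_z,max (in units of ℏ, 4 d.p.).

θ(m_l=3) ≈ 62.42°; L_z,max = 6ℏ; |L|−L_z,max ≈ 0.4807ℏ

For an i orbital, l = 6.
For m_l = 3: cos θ = 3/√42, θ ≈ 62.42°.
L_z,max = lℏ = 6ℏ.
|L| − L_z,max = (√42 − 6)ℏ ≈ 0.4807ℏ.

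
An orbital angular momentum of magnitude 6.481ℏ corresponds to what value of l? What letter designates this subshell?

Since |L|² = l(l+1)ℏ², l(l+1) = 42.
The positive root is l = 6.

l = 6 (i orbital)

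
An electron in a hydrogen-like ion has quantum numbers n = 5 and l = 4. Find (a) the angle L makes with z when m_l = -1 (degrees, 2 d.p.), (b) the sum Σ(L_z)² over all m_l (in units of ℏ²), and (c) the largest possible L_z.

For m_l = -1: cos θ = -1/√20, θ ≈ 102.92°.
Σ m_l² = 60, so Σ(L_z)² = 60 ℏ².
L_z,max = lℏ = 4ℏ.

θ(m_l=-1) ≈ 102.92°; Σ(L_z)² = 60 ℏ²; L_z,max = 4ℏ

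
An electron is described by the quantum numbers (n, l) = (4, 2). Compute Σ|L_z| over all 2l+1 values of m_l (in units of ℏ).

The allowed m_l values are -2, -1, 0, 1, 2.
Σ|m_l| = l(l+1) = 6.

Σ|L_z| = 6 ℏ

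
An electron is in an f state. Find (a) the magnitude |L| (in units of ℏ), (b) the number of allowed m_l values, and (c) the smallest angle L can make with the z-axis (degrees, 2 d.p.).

An f state has l = 3.
|L| = ℏ√(3·4) = 2√3 ℏ ≈ 3.464ℏ.
There are 2l+1 = 7 values of m_l.
cos θ_min = 3/√12, so θ_min ≈ 30.00°.

|L| = 2√3 ℏ ≈ 3.464ℏ; 7 values; θ_min ≈ 30.00°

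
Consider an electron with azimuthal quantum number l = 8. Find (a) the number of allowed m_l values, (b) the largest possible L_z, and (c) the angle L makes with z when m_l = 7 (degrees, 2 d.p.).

17 values; L_z,max = 8ℏ; θ(m_l=7) ≈ 34.42°

There are 2l+1 = 17 values of m_l.
L_z,max = lℏ = 8ℏ.
For m_l = 7: cos θ = 7/√72, θ ≈ 34.42°.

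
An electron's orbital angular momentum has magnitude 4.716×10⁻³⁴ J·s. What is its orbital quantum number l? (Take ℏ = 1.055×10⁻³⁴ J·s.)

|L|/ℏ = (4.716×10⁻³⁴)/(1.055×10⁻³⁴) ≈ 4.470.
Set l(l+1) = 19.98; the integer solution is l = 4.

l = 4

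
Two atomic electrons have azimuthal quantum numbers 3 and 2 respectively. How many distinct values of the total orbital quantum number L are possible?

L runs from |3 − 2| = 1 to 3 + 2 = 5.
Allowed values: L = 1, 2, 3, 4, 5.
That is 5 values.

5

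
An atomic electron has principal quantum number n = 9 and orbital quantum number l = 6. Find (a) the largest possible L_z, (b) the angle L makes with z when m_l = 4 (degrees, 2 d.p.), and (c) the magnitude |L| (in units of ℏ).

L_z,max = 6ℏ; θ(m_l=4) ≈ 51.89°; |L| = √42 ℏ ≈ 6.481ℏ

L_z,max = lℏ = 6ℏ.
For m_l = 4: cos θ = 4/√42, θ ≈ 51.89°.
|L| = ℏ√(6·7) = √42 ℏ ≈ 6.481ℏ.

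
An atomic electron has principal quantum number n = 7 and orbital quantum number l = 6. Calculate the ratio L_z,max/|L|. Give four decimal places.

L_z,max/|L| = 0.9258

|L| = √42 ℏ ≈ 6.4807ℏ, while L_z,max = lℏ = 6ℏ.
L_z,max/|L| = 6/√42 = 0.9258.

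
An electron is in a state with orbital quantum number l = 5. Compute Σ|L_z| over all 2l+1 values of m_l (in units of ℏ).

Σ|L_z| = 30 ℏ

m_l ∈ {-5, -4, -3, -2, -1, 0, 1, 2, 3, 4, 5}.
Σ|m_l| = 2(1+2+…+5) = 30.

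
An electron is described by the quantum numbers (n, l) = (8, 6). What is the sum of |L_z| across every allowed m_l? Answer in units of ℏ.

Σ|L_z| = 42 ℏ

The allowed m_l values are -6, -5, -4, -3, -2, -1, 0, 1, 2, 3, 4, 5, 6.
Σ|m_l| = 2·6(6+1)/2 = 42.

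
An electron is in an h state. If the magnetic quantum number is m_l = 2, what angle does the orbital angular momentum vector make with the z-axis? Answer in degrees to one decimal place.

θ ≈ 68.6°

An h state has l = 5.
|L| = ℏ√(l(l+1)) = √30 ℏ.
L_z = m_l ℏ = 2ℏ.
cos θ = L_z/|L| = 2/√30, so θ ≈ 68.6°.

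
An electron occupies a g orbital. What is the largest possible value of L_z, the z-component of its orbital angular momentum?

L_z,max = 4ℏ

For a g orbital, l = 4.
L_z = m_l ℏ with m_l ∈ {−4, …, 4}; the maximum is m_l = 4.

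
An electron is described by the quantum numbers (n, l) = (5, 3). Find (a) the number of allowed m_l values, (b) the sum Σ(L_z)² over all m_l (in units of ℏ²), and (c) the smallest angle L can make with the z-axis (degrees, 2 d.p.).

There are 2l+1 = 7 values of m_l.
Σ m_l² = 28, so Σ(L_z)² = 28 ℏ².
cos θ_min = 3/√12, so θ_min ≈ 30.00°.

7 values; Σ(L_z)² = 28 ℏ²; θ_min ≈ 30.00°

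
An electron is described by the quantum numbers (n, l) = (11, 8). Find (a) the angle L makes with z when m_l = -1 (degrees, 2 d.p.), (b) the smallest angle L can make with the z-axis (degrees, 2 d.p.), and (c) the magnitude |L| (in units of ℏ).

For m_l = -1: cos θ = -1/√72, θ ≈ 96.77°.
cos θ_min = 8/√72, so θ_min ≈ 19.47°.
|L| = ℏ√(8·9) = 6√2 ℏ ≈ 8.485ℏ.

θ(m_l=-1) ≈ 96.77°; θ_min ≈ 19.47°; |L| = 6√2 ℏ ≈ 8.485ℏ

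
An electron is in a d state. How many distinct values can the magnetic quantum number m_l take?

A d state has l = 2.
The number of m_l values is 2l + 1 = 2·2 + 1 = 5.

5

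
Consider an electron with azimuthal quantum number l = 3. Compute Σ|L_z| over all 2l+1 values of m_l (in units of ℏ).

Σ|L_z| = 12 ℏ

m_l runs from −3 to 3, i.e. {-3, -2, -1, 0, 1, 2, 3}.
Σ|m_l| = 2(1+2+…+3) = 12.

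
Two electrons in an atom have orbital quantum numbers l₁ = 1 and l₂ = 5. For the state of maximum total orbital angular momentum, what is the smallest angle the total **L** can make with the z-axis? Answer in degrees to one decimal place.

θ_min ≈ 22.2°

L runs from |1 − 5| = 4 to 1 + 5 = 6.
L ∈ {4, 5, 6}.
The maximum is L = 6, with |L_tot| = ℏ√(6·7) = √42 ℏ.
The minimum angle with z is arccos(6/√42) ≈ 22.2°.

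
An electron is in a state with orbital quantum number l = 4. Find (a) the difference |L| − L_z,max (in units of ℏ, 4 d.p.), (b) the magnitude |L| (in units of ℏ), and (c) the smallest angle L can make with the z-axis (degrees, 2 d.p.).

|L| − L_z,max = (2√5 − 4)ℏ ≈ 0.4721ℏ.
|L| = ℏ√(4·5) = 2√5 ℏ ≈ 4.472ℏ.
cos θ_min = 4/√20, so θ_min ≈ 26.57°.

|L|−L_z,max ≈ 0.4721ℏ; |L| = 2√5 ℏ ≈ 4.472ℏ; θ_min ≈ 26.57°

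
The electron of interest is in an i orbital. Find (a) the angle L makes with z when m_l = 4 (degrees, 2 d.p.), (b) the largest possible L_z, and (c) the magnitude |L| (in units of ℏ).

θ(m_l=4) ≈ 51.89°; L_z,max = 6ℏ; |L| = √42 ℏ ≈ 6.481ℏ

An i state has l = 6.
For m_l = 4: cos θ = 4/√42, θ ≈ 51.89°.
L_z,max = lℏ = 6ℏ.
|L| = ℏ√(6·7) = √42 ℏ ≈ 6.481ℏ.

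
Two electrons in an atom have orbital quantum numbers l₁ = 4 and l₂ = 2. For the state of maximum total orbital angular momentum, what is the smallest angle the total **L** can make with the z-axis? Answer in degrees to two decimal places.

θ_min ≈ 22.21°

By the triangle rule, |l₁ − l₂| ≤ L ≤ l₁ + l₂.
L ∈ {2, 3, 4, 5, 6}.
The maximum is L = 6, with |L_tot| = ℏ√(6·7) = √42 ℏ.
The minimum angle with z is arccos(6/√42) ≈ 22.21°.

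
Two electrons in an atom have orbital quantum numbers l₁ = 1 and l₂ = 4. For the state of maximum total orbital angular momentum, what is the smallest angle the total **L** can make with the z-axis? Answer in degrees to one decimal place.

θ_min ≈ 24.1°

Angular momentum addition gives L = |l₁ − l₂|, …, l₁ + l₂.
So L can be 3, 4, 5.
The maximum is L = 5, with |L_tot| = ℏ√(5·6) = √30 ℏ.
The minimum angle with z is arccos(5/√30) ≈ 24.1°.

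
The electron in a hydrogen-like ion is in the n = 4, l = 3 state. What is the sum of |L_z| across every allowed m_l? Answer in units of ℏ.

The allowed m_l values are -3, -2, -1, 0, 1, 2, 3.
Σ|m_l| = 2(1+2+…+3) = 12.

Σ|L_z| = 12 ℏ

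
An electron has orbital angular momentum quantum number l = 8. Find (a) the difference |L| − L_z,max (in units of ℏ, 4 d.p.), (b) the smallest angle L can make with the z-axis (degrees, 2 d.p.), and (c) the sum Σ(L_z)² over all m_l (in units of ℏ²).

|L| − L_z,max = (6√2 − 8)ℏ ≈ 0.4853ℏ.
cos θ_min = 8/√72, so θ_min ≈ 19.47°.
Σ m_l² = 408, so Σ(L_z)² = 408 ℏ².

|L|−L_z,max ≈ 0.4853ℏ; θ_min ≈ 19.47°; Σ(L_z)² = 408 ℏ²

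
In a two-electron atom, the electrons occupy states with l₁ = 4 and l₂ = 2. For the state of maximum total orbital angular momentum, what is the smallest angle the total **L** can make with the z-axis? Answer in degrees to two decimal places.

Angular momentum addition gives L = |l₁ − l₂|, …, l₁ + l₂.
Allowed values: L = 2, 3, 4, 5, 6.
The maximum is L = 6, with |L_tot| = ℏ√(6·7) = √42 ℏ.
The minimum angle with z is arccos(6/√42) ≈ 22.21°.

θ_min ≈ 22.21°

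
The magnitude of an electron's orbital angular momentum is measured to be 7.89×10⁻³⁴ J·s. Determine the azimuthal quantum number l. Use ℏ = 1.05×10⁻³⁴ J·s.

l = 7

Dividing by ℏ: |L|/ℏ ≈ 7.514.
Set l(l+1) = 56.46; the integer solution is l = 7.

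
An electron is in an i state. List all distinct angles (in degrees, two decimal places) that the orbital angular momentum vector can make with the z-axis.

The letter i corresponds to l = 6.
|L|² = l(l+1)ℏ² = 42ℏ², so |L| = √42 ℏ.
cos θ = m_l/√42 for each m_l ∈ {-6, -5, -4, -3, -2, -1, 0, 1, 2, 3, 4, 5, 6}.

θ ∈ {22.21°, 39.51°, 51.89°, 62.42°, 72.02°, 81.12°, 90.00°, 98.88°, 107.98°, 117.58°, 128.11°, 140.49°, 157.79°}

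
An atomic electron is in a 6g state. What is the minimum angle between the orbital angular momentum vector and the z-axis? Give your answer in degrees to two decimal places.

The 6g subshell has l = 4.
|L| = ℏ√(l(l+1)) = 2√5 ℏ.
The smallest angle corresponds to the largest L_z, i.e. m_l = l = 4, giving L_z = 4ℏ.
cos θ_min = 4/√20, so θ_min ≈ 26.57°.

θ_min ≈ 26.57°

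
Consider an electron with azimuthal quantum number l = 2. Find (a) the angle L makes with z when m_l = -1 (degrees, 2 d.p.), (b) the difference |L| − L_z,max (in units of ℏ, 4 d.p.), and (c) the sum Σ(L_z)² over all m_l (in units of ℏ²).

θ(m_l=-1) ≈ 114.09°; |L|−L_z,max ≈ 0.4495ℏ; Σ(L_z)² = 10 ℏ²

For m_l = -1: cos θ = -1/√6, θ ≈ 114.09°.
|L| − L_z,max = (√6 − 2)ℏ ≈ 0.4495ℏ.
Σ m_l² = 10, so Σ(L_z)² = 10 ℏ².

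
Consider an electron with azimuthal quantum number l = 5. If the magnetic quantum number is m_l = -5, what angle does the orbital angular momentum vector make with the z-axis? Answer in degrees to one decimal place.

θ ≈ 155.9°

|L|² = l(l+1)ℏ² = 30ℏ², so |L| = √30 ℏ.
L_z = m_l ℏ = −5ℏ.
cos θ = L_z/|L| = -5/√30, so θ ≈ 155.9°.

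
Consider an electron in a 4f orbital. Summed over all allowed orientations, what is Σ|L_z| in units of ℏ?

The 4f subshell has l = 3.
m_l ∈ {-3, -2, -1, 0, 1, 2, 3}.
Σ|m_l| = 2(1+2+…+3) = 12.

Σ|L_z| = 12 ℏ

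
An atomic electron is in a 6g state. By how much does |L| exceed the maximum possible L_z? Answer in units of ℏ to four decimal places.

The 6g subshell has l = 4.
|L| = 2√5 ℏ ≈ 4.4721ℏ, while L_z,max = lℏ = 4ℏ.
The difference is (2√5 − 4)ℏ ≈ 0.4721ℏ.

|L| − L_z,max ≈ 0.4721ℏ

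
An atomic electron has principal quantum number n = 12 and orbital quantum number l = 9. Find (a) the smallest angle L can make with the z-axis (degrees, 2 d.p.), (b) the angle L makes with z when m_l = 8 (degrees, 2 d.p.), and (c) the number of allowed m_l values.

θ_min ≈ 18.43°; θ(m_l=8) ≈ 32.51°; 19 values

cos θ_min = 9/√90, so θ_min ≈ 18.43°.
For m_l = 8: cos θ = 8/√90, θ ≈ 32.51°.
There are 2l+1 = 19 values of m_l.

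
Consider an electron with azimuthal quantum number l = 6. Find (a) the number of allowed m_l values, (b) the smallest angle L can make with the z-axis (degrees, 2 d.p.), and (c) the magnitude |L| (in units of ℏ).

13 values; θ_min ≈ 22.21°; |L| = √42 ℏ ≈ 6.481ℏ

There are 2l+1 = 13 values of m_l.
cos θ_min = 6/√42, so θ_min ≈ 22.21°.
|L| = ℏ√(6·7) = √42 ℏ ≈ 6.481ℏ.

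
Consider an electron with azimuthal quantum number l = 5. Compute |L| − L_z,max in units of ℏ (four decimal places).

|L| − L_z,max ≈ 0.4772ℏ

|L| = √30 ℏ ≈ 5.4772ℏ, while L_z,max = lℏ = 5ℏ.
The difference is (√30 − 5)ℏ ≈ 0.4772ℏ.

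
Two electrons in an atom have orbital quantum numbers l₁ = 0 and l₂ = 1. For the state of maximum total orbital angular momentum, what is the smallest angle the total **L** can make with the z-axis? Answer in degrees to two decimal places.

θ_min ≈ 45.00°

Angular momentum addition gives L = |l₁ − l₂|, …, l₁ + l₂.
Allowed values: L = 1.
The maximum is L = 1, with |L_tot| = ℏ√(1·2) = √2 ℏ.
The minimum angle with z is arccos(1/√2) ≈ 45.00°.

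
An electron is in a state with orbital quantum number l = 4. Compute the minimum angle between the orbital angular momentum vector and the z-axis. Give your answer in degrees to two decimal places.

|L| = ℏ√(l(l+1)) = 2√5 ℏ.
The smallest angle corresponds to the largest L_z, i.e. m_l = l = 4, giving L_z = 4ℏ.
cos θ_min = 4/√20, so θ_min ≈ 26.57°.

θ_min ≈ 26.57°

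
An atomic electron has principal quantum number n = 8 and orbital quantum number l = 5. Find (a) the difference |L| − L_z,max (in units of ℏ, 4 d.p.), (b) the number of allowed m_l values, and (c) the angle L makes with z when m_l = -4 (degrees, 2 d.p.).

|L|−L_z,max ≈ 0.4772ℏ; 11 values; θ(m_l=-4) ≈ 136.91°

|L| − L_z,max = (√30 − 5)ℏ ≈ 0.4772ℏ.
There are 2l+1 = 11 values of m_l.
For m_l = -4: cos θ = -4/√30, θ ≈ 136.91°.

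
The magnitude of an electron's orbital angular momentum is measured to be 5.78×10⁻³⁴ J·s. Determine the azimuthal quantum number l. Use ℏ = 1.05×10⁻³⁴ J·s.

In units of ℏ, |L| ≈ 5.505.
Set l(l+1) = 30.30; the integer solution is l = 5.

l = 5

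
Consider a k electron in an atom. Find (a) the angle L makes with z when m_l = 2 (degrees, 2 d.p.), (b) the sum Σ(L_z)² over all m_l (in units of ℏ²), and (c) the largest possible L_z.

θ(m_l=2) ≈ 74.50°; Σ(L_z)² = 280 ℏ²; L_z,max = 7ℏ

For a k orbital, l = 7.
For m_l = 2: cos θ = 2/√56, θ ≈ 74.50°.
Σ m_l² = 280, so Σ(L_z)² = 280 ℏ².
L_z,max = lℏ = 7ℏ.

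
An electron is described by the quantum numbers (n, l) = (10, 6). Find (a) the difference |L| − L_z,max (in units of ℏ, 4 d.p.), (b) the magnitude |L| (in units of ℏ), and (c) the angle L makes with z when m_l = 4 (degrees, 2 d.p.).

|L|−L_z,max ≈ 0.4807ℏ; |L| = √42 ℏ ≈ 6.481ℏ; θ(m_l=4) ≈ 51.89°

|L| − L_z,max = (√42 − 6)ℏ ≈ 0.4807ℏ.
|L| = ℏ√(6·7) = √42 ℏ ≈ 6.481ℏ.
For m_l = 4: cos θ = 4/√42, θ ≈ 51.89°.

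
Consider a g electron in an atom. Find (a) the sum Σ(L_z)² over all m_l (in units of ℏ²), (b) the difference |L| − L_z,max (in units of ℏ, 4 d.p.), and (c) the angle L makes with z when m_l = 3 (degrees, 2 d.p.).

Σ(L_z)² = 60 ℏ²; |L|−L_z,max ≈ 0.4721ℏ; θ(m_l=3) ≈ 47.87°

A g state has l = 4.
Σ m_l² = 60, so Σ(L_z)² = 60 ℏ².
|L| − L_z,max = (2√5 − 4)ℏ ≈ 0.4721ℏ.
For m_l = 3: cos θ = 3/√20, θ ≈ 47.87°.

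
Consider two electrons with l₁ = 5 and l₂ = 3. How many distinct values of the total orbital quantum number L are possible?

L runs from |5 − 3| = 2 to 5 + 3 = 8.
L ∈ {2, 3, 4, 5, 6, 7, 8}.
That is 7 values.

7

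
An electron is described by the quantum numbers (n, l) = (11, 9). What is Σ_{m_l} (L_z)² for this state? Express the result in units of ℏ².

The allowed m_l values are -9, -8, -7, -6, -5, -4, -3, -2, -1, 0, 1, 2, 3, 4, 5, 6, 7, 8, 9.
Σ m_l² = l(l+1)(2l+1)/3 = 9·10·19/3 = 570.

Σ(L_z)² = 570 ℏ²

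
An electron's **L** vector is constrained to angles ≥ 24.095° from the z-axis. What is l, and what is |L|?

l = 5, |L| = √30 ℏ ≈ 5.477ℏ

cos²θ_min = l/(l+1) = 0.8333.
Thus l = 0.8333/(1 − 0.8333) ≈ 5.
Then |L| = ℏ√(5·6) = √30 ℏ.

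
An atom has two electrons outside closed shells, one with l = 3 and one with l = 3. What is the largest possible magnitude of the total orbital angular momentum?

|L_tot|_max = √42 ℏ ≈ 6.481ℏ

L runs from |3 − 3| = 0 to 3 + 3 = 6.
L ∈ {0, 1, 2, 3, 4, 5, 6}.
The largest magnitude corresponds to L = 6: |L_tot| = ℏ√(6·7) = √42 ℏ.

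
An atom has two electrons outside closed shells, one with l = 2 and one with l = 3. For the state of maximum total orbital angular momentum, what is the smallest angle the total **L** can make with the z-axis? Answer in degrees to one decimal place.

θ_min ≈ 24.1°

The total orbital quantum number L ranges from |l₁ − l₂| to l₁ + l₂ in integer steps.
L ∈ {1, 2, 3, 4, 5}.
The maximum is L = 5, with |L_tot| = ℏ√(5·6) = √30 ℏ.
The minimum angle with z is arccos(5/√30) ≈ 24.1°.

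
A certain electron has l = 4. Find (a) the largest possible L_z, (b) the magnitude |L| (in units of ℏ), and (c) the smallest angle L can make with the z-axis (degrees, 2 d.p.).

L_z,max = lℏ = 4ℏ.
|L| = ℏ√(4·5) = 2√5 ℏ ≈ 4.472ℏ.
cos θ_min = 4/√20, so θ_min ≈ 26.57°.

L_z,max = 4ℏ; |L| = 2√5 ℏ ≈ 4.472ℏ; θ_min ≈ 26.57°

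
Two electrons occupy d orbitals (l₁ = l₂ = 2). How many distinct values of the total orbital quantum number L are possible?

5

Angular momentum addition gives L = |l₁ − l₂|, …, l₁ + l₂.
Allowed values: L = 0, 1, 2, 3, 4.
That is 5 values.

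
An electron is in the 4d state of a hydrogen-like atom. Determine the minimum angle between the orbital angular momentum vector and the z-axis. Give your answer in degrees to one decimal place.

θ_min ≈ 35.3°

For 4d, l = 2.
|L| = √(l(l+1)) ℏ = √6 ℏ.
The smallest angle corresponds to the largest L_z, i.e. m_l = l = 2, giving L_z = 2ℏ.
cos θ_min = 2/√6, so θ_min ≈ 35.3°.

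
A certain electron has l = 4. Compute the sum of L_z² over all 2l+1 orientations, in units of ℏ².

m_l ∈ {-4, -3, -2, -1, 0, 1, 2, 3, 4}.
Summing m² from −4 to 4: Σ m_l² = 60.

Σ(L_z)² = 60 ℏ²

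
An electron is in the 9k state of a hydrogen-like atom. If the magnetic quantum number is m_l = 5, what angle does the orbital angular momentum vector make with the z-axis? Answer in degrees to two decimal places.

For 9k, l = 7.
|L| = √(l(l+1)) ℏ = 2√14 ℏ.
L_z = m_l ℏ = 5ℏ.
cos θ = L_z/|L| = 5/√56, so θ ≈ 48.08°.

θ ≈ 48.08°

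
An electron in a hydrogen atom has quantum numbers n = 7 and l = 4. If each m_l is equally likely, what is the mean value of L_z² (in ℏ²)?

⟨L_z²⟩ = 6.667 ℏ²

The allowed m_l values are -4, -3, -2, -1, 0, 1, 2, 3, 4.
Average of L_z² over 9 states: 60/9 ℏ² = 6.667 ℏ².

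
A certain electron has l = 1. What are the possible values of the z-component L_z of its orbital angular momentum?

L_z = m_l ℏ with m_l ranging from −l to +l in integer steps.
For l = 1: m_l ∈ {-1, 0, 1}.

L_z ∈ {−ℏ, 0, ℏ}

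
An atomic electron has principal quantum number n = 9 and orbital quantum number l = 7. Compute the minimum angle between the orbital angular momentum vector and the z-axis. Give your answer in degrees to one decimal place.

θ_min ≈ 20.7°

|L| = ℏ√(l(l+1)) = 2√14 ℏ.
The smallest angle corresponds to the largest L_z, i.e. m_l = l = 7, giving L_z = 7ℏ.
cos θ_min = 7/√56, so θ_min ≈ 20.7°.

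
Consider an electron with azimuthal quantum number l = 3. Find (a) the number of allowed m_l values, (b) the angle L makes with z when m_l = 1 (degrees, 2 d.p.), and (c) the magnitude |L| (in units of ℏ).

7 values; θ(m_l=1) ≈ 73.22°; |L| = 2√3 ℏ ≈ 3.464ℏ

There are 2l+1 = 7 values of m_l.
For m_l = 1: cos θ = 1/√12, θ ≈ 73.22°.
|L| = ℏ√(3·4) = 2√3 ℏ ≈ 3.464ℏ.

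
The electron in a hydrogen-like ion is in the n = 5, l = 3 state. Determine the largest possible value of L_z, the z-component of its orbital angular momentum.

L_z,max = 3ℏ

L_z = m_l ℏ with m_l ∈ {−3, …, 3}; the maximum is m_l = 3.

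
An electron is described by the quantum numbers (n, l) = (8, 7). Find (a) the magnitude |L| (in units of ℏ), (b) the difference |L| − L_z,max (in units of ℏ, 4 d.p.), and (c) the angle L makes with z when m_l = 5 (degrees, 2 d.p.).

|L| = 2√14 ℏ ≈ 7.483ℏ; |L|−L_z,max ≈ 0.4833ℏ; θ(m_l=5) ≈ 48.08°

|L| = ℏ√(7·8) = 2√14 ℏ ≈ 7.483ℏ.
|L| − L_z,max = (2√14 − 7)ℏ ≈ 0.4833ℏ.
For m_l = 5: cos θ = 5/√56, θ ≈ 48.08°.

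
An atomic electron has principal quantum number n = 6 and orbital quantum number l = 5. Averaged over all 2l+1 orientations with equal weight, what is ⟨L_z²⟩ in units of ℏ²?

⟨L_z²⟩ = 10 ℏ²

m_l runs from −5 to 5, i.e. {-5, -4, -3, -2, -1, 0, 1, 2, 3, 4, 5}.
⟨L_z²⟩ = ℏ²·(Σ m_l²)/(2l+1) = ℏ²·110/11 = 10ℏ².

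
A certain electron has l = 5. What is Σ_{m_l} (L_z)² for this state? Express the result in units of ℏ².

m_l runs from −5 to 5, i.e. {-5, -4, -3, -2, -1, 0, 1, 2, 3, 4, 5}.
Σ m_l² = l(l+1)(2l+1)/3 = 5·6·11/3 = 110.

Σ(L_z)² = 110 ℏ²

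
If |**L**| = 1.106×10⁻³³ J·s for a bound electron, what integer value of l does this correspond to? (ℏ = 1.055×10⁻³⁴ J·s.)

In units of ℏ, |L| ≈ 10.483.
Set l(l+1) = 109.90; the integer solution is l = 10.

l = 10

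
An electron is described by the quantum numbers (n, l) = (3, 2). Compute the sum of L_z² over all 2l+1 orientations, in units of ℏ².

The allowed m_l values are -2, -1, 0, 1, 2.
Σ m_l² = 2·(1 + 4) = 10.

Σ(L_z)² = 10 ℏ²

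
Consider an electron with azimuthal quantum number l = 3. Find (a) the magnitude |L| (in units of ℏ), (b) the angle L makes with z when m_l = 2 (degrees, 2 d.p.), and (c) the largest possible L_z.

|L| = ℏ√(3·4) = 2√3 ℏ ≈ 3.464ℏ.
For m_l = 2: cos θ = 2/√12, θ ≈ 54.74°.
L_z,max = lℏ = 3ℏ.

|L| = 2√3 ℏ ≈ 3.464ℏ; θ(m_l=2) ≈ 54.74°; L_z,max = 3ℏ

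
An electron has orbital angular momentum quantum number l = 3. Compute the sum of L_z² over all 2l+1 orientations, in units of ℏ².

The allowed m_l values are -3, -2, -1, 0, 1, 2, 3.
Σ m_l² = 2·(1 + 4 + 9) = 28.

Σ(L_z)² = 28 ℏ²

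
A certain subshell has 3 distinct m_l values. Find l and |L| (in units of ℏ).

Since there are 2l+1 = 3 values of m_l, l = 1.
|L| = ℏ√(l(l+1)) = ℏ√(1·2) = √2 ℏ.

l = 1, |L| = √2 ℏ ≈ 1.414ℏ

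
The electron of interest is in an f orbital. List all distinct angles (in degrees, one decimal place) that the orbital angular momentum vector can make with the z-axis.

θ ∈ {30.0°, 54.7°, 73.2°, 90.0°, 106.8°, 125.3°, 150.0°}

F corresponds to l = 3.
|L| = ℏ√(l(l+1)) = 2√3 ℏ.
cos θ = m_l/√12 for each m_l ∈ {-3, -2, -1, 0, 1, 2, 3}.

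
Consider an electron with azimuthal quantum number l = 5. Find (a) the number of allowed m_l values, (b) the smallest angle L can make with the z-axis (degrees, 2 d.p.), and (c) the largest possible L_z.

11 values; θ_min ≈ 24.09°; L_z,max = 5ℏ

There are 2l+1 = 11 values of m_l.
cos θ_min = 5/√30, so θ_min ≈ 24.09°.
L_z,max = lℏ = 5ℏ.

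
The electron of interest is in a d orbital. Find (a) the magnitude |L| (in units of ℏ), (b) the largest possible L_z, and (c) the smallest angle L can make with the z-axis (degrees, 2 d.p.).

For a d orbital, l = 2.
|L| = ℏ√(2·3) = √6 ℏ ≈ 2.449ℏ.
L_z,max = lℏ = 2ℏ.
cos θ_min = 2/√6, so θ_min ≈ 35.26°.

|L| = √6 ℏ ≈ 2.449ℏ; L_z,max = 2ℏ; θ_min ≈ 35.26°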